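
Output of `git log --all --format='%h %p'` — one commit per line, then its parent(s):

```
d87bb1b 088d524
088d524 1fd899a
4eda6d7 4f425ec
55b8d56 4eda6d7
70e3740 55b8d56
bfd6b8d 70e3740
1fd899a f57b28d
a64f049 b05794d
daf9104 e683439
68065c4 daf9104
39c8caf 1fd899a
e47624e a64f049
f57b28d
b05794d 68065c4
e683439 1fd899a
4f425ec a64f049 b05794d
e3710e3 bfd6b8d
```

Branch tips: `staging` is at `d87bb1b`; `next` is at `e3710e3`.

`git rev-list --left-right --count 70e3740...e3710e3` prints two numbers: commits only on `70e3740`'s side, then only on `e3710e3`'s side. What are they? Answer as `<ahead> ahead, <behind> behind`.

0 ahead, 2 behind

Reachable from 70e3740: {1fd899a, 4eda6d7, 4f425ec, 55b8d56, 68065c4, 70e3740, a64f049, b05794d, daf9104, e683439, f57b28d}.
Reachable from e3710e3: {1fd899a, 4eda6d7, 4f425ec, 55b8d56, 68065c4, 70e3740, a64f049, b05794d, bfd6b8d, daf9104, e3710e3, e683439, f57b28d}.
Only in 70e3740's history (ahead): {} — 0.
Only in e3710e3's history (behind): {bfd6b8d, e3710e3} — 2.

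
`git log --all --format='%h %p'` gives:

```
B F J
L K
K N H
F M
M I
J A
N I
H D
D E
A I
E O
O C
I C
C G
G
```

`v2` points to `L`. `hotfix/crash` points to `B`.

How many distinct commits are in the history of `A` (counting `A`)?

Walking parent pointers from A: reachable set = {A, C, G, I}.
That is 4 commits.

4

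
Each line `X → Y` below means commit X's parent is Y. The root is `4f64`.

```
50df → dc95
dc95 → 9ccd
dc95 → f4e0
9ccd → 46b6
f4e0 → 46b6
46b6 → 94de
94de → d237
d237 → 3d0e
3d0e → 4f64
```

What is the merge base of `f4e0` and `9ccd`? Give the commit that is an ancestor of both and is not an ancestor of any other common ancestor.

46b6

Ancestors of f4e0: {3d0e, 46b6, 4f64, 94de, d237, f4e0}.
Ancestors of 9ccd: {3d0e, 46b6, 4f64, 94de, 9ccd, d237}.
Common ancestors: {3d0e, 46b6, 4f64, 94de, d237}.
Among these, 46b6 is not an ancestor of any other common ancestor — it is the merge base.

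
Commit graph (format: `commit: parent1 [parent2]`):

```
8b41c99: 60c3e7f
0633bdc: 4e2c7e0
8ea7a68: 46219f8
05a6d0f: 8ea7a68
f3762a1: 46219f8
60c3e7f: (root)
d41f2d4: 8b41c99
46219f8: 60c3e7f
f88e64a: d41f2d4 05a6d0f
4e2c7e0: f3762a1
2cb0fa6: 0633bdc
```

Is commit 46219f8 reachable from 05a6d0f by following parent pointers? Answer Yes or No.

Yes

Ancestors of 05a6d0f (commits reachable by following parents): {05a6d0f, 46219f8, 60c3e7f, 8ea7a68}.
46219f8 is in that set, so it is an ancestor of 05a6d0f.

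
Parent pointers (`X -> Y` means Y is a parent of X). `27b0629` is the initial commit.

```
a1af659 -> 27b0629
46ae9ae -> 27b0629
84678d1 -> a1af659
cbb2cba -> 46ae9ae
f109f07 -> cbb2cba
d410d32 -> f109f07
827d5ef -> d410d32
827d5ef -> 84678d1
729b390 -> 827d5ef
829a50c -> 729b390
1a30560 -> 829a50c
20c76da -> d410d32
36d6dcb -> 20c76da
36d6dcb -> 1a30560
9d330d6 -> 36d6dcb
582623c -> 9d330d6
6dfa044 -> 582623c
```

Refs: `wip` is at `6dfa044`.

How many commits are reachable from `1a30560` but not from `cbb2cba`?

Reachable from 1a30560: {1a30560, 27b0629, 46ae9ae, 729b390, 827d5ef, 829a50c, 84678d1, a1af659, cbb2cba, d410d32, f109f07}.
Reachable from cbb2cba: {27b0629, 46ae9ae, cbb2cba}.
In 1a30560's history but not cbb2cba's: {1a30560, 729b390, 827d5ef, 829a50c, 84678d1, a1af659, d410d32, f109f07} — 8 commits.

8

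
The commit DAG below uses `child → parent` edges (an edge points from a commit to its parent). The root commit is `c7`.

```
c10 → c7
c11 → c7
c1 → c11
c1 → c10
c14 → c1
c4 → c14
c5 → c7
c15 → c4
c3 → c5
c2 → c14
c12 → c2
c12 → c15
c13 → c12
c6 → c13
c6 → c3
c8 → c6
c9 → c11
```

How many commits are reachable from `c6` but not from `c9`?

Reachable from c6: {c1, c10, c11, c12, c13, c14, c15, c2, c3, c4, c5, c6, c7}.
Reachable from c9: {c11, c7, c9}.
In c6's history but not c9's: {c1, c10, c12, c13, c14, c15, c2, c3, c4, c5, c6} — 11 commits.

11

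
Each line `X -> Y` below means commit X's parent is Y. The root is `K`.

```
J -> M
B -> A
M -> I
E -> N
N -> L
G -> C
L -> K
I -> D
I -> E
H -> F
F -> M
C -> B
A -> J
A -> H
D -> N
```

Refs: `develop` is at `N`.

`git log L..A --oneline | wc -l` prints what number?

9

Reachable from A: {A, D, E, F, H, I, J, K, L, M, N}.
Reachable from L: {K, L}.
In A's history but not L's: {A, D, E, F, H, I, J, M, N} — 9 commits.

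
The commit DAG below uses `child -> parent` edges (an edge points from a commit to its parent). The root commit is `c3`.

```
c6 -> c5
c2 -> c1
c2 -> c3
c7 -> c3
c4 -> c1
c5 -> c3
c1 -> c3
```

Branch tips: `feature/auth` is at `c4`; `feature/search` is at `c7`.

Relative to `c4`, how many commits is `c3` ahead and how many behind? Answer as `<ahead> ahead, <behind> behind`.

0 ahead, 2 behind

Reachable from c3: {c3}.
Reachable from c4: {c1, c3, c4}.
Only in c3's history (ahead): {} — 0.
Only in c4's history (behind): {c1, c4} — 2.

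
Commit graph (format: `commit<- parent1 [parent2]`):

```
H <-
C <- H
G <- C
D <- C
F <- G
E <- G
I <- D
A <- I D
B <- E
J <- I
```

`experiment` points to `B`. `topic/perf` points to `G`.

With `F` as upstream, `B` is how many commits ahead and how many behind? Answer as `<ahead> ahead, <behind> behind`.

2 ahead, 1 behind

Reachable from B: {B, C, E, G, H}.
Reachable from F: {C, F, G, H}.
Only in B's history (ahead): {B, E} — 2.
Only in F's history (behind): {F} — 1.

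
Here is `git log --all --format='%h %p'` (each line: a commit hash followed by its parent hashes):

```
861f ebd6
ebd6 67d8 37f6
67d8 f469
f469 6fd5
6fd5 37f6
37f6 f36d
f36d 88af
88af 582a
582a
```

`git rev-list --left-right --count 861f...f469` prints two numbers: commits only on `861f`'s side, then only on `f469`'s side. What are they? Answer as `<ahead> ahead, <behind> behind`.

3 ahead, 0 behind

Reachable from 861f: {37f6, 582a, 67d8, 6fd5, 861f, 88af, ebd6, f36d, f469}.
Reachable from f469: {37f6, 582a, 6fd5, 88af, f36d, f469}.
Only in 861f's history (ahead): {67d8, 861f, ebd6} — 3.
Only in f469's history (behind): {} — 0.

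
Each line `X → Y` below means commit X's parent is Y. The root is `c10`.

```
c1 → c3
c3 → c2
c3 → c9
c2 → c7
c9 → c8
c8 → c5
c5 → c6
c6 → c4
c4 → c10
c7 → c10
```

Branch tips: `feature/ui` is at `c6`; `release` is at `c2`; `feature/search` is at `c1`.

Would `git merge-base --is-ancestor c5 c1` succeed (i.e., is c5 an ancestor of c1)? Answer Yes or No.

Yes

Ancestors of c1 (commits reachable by following parents): {c1, c10, c2, c3, c4, c5, c6, c7, c8, c9}.
c5 is in that set, so it is an ancestor of c1.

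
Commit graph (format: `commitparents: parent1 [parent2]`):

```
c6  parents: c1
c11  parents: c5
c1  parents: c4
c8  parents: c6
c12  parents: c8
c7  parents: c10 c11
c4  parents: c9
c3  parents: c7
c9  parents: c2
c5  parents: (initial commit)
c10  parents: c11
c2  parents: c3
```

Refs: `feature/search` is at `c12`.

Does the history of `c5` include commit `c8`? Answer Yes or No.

Ancestors of c5: {c5}.
c8 is not in that set, so it is not an ancestor of c5.

No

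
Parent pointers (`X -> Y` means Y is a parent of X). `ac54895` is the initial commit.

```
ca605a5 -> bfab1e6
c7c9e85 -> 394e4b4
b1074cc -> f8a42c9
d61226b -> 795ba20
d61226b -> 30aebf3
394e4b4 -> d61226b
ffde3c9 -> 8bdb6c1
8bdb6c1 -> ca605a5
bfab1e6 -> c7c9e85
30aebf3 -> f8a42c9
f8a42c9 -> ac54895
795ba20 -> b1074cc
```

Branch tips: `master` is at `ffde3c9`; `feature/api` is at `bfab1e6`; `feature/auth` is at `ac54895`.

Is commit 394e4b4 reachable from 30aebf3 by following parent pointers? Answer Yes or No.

Ancestors of 30aebf3: {30aebf3, ac54895, f8a42c9}.
394e4b4 is not in that set, so it is not an ancestor of 30aebf3.

No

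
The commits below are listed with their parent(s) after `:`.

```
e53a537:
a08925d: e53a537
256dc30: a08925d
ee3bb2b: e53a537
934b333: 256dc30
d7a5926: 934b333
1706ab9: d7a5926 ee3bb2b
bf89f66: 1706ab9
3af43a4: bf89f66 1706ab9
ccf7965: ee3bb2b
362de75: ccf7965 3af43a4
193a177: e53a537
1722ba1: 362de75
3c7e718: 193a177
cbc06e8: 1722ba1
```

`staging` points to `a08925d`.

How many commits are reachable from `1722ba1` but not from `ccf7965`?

Reachable from 1722ba1: {1706ab9, 1722ba1, 256dc30, 362de75, 3af43a4, 934b333, a08925d, bf89f66, ccf7965, d7a5926, e53a537, ee3bb2b}.
Reachable from ccf7965: {ccf7965, e53a537, ee3bb2b}.
In 1722ba1's history but not ccf7965's: {1706ab9, 1722ba1, 256dc30, 362de75, 3af43a4, 934b333, a08925d, bf89f66, d7a5926} — 9 commits.

9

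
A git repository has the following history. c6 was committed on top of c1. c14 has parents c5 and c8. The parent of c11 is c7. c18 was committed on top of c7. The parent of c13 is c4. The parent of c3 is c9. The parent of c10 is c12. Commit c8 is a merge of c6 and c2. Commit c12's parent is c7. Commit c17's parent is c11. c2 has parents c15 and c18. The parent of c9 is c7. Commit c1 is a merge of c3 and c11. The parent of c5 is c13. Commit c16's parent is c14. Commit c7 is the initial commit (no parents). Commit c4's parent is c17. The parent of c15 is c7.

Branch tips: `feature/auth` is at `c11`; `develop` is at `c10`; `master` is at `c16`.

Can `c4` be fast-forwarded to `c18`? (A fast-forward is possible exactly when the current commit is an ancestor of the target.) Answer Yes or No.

No

A fast-forward from c4 to c18 is possible iff c4 is an ancestor of c18.
Ancestors of c18: {c18, c7}.
c4 is not among them, so fast-forward is not possible.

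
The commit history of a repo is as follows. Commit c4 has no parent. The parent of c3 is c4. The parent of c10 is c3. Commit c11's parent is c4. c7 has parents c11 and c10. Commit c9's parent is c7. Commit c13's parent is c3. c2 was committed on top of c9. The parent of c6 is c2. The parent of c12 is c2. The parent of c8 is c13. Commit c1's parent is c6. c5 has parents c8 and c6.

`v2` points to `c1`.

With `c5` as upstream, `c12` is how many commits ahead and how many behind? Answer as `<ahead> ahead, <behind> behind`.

Reachable from c12: {c10, c11, c12, c2, c3, c4, c7, c9}.
Reachable from c5: {c10, c11, c13, c2, c3, c4, c5, c6, c7, c8, c9}.
Only in c12's history (ahead): {c12} — 1.
Only in c5's history (behind): {c13, c5, c6, c8} — 4.

1 ahead, 4 behind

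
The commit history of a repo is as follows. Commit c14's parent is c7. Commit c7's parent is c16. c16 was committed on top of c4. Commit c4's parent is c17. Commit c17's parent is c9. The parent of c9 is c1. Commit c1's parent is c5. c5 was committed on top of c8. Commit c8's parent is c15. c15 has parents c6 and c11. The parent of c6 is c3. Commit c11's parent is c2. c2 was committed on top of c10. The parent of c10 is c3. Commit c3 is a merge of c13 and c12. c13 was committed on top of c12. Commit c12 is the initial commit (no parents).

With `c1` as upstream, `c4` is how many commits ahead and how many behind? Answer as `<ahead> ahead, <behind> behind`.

3 ahead, 0 behind

Reachable from c4: {c1, c10, c11, c12, c13, c15, c17, c2, c3, c4, c5, c6, c8, c9}.
Reachable from c1: {c1, c10, c11, c12, c13, c15, c2, c3, c5, c6, c8}.
Only in c4's history (ahead): {c17, c4, c9} — 3.
Only in c1's history (behind): {} — 0.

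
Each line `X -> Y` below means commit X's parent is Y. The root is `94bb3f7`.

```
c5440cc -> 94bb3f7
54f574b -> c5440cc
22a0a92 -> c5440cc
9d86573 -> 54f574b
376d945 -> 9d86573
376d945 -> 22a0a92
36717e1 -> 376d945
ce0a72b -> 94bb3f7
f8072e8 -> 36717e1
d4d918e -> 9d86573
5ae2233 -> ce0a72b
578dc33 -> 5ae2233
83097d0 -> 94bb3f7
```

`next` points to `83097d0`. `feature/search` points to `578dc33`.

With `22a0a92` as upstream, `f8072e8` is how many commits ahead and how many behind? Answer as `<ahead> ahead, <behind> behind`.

5 ahead, 0 behind

Reachable from f8072e8: {22a0a92, 36717e1, 376d945, 54f574b, 94bb3f7, 9d86573, c5440cc, f8072e8}.
Reachable from 22a0a92: {22a0a92, 94bb3f7, c5440cc}.
Only in f8072e8's history (ahead): {36717e1, 376d945, 54f574b, 9d86573, f8072e8} — 5.
Only in 22a0a92's history (behind): {} — 0.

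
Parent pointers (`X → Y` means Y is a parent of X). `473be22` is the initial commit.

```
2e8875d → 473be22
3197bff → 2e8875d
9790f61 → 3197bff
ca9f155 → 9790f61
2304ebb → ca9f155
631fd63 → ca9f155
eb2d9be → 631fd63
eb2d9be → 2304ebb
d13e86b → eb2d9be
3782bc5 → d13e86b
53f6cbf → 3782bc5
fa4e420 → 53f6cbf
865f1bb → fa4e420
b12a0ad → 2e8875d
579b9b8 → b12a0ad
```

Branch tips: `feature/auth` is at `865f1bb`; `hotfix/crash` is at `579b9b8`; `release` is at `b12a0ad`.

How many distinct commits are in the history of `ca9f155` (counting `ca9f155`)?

5

Walking parent pointers from ca9f155: reachable set = {2e8875d, 3197bff, 473be22, 9790f61, ca9f155}.
That is 5 commits.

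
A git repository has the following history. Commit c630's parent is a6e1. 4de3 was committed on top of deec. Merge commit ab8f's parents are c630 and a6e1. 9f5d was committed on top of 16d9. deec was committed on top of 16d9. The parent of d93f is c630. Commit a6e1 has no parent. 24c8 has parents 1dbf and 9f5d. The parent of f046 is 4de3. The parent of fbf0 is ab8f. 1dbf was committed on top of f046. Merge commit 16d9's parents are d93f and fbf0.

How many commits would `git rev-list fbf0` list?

4

Walking parent pointers from fbf0: reachable set = {a6e1, ab8f, c630, fbf0}.
That is 4 commits.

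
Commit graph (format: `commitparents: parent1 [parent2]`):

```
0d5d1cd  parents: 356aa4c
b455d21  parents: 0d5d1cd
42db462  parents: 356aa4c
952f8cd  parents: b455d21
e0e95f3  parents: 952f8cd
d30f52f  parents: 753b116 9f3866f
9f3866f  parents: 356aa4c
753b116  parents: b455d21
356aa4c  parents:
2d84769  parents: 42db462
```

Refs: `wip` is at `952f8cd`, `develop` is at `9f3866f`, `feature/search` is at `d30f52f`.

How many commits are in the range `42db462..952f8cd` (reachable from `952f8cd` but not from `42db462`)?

3

Reachable from 952f8cd: {0d5d1cd, 356aa4c, 952f8cd, b455d21}.
Reachable from 42db462: {356aa4c, 42db462}.
In 952f8cd's history but not 42db462's: {0d5d1cd, 952f8cd, b455d21} — 3 commits.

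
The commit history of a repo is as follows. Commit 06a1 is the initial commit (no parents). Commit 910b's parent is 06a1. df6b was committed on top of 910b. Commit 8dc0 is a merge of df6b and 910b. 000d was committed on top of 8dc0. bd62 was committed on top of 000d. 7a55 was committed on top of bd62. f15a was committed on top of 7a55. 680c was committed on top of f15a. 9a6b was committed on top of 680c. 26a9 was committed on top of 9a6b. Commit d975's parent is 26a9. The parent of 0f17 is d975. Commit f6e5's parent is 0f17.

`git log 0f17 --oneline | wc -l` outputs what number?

13

Walking parent pointers from 0f17: reachable set = {000d, 06a1, 0f17, 26a9, 680c, 7a55, 8dc0, 910b, 9a6b, bd62, d975, df6b, f15a}.
That is 13 commits.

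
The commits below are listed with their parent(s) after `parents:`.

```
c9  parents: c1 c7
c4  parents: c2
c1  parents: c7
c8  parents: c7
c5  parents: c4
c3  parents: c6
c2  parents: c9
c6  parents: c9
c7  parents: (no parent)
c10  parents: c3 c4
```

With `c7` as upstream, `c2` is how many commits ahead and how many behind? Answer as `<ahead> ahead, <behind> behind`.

Reachable from c2: {c1, c2, c7, c9}.
Reachable from c7: {c7}.
Only in c2's history (ahead): {c1, c2, c9} — 3.
Only in c7's history (behind): {} — 0.

3 ahead, 0 behind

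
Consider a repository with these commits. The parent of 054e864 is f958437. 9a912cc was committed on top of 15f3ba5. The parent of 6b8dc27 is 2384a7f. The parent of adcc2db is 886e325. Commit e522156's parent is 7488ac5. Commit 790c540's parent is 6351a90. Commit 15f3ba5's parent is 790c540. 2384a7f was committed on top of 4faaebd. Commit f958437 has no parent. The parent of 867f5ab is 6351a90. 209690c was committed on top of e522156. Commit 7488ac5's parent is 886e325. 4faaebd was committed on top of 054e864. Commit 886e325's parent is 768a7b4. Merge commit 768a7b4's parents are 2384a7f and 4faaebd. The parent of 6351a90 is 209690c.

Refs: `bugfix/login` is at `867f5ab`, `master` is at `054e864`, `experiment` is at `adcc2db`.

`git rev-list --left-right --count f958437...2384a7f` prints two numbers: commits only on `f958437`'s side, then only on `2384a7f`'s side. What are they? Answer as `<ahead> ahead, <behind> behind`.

0 ahead, 3 behind

Reachable from f958437: {f958437}.
Reachable from 2384a7f: {054e864, 2384a7f, 4faaebd, f958437}.
Only in f958437's history (ahead): {} — 0.
Only in 2384a7f's history (behind): {054e864, 2384a7f, 4faaebd} — 3.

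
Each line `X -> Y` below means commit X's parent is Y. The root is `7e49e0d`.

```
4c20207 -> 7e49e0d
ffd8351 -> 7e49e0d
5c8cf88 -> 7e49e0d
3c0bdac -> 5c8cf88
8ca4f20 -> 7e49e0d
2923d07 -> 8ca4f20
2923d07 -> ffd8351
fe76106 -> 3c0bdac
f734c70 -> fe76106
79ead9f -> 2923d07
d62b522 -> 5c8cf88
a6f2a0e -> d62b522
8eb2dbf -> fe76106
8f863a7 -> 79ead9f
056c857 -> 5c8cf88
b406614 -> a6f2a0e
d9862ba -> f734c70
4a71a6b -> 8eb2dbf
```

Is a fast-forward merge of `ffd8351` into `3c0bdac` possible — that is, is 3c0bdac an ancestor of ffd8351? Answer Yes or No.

A fast-forward from 3c0bdac to ffd8351 is possible iff 3c0bdac is an ancestor of ffd8351.
Ancestors of ffd8351: {7e49e0d, ffd8351}.
3c0bdac is not among them, so fast-forward is not possible.

No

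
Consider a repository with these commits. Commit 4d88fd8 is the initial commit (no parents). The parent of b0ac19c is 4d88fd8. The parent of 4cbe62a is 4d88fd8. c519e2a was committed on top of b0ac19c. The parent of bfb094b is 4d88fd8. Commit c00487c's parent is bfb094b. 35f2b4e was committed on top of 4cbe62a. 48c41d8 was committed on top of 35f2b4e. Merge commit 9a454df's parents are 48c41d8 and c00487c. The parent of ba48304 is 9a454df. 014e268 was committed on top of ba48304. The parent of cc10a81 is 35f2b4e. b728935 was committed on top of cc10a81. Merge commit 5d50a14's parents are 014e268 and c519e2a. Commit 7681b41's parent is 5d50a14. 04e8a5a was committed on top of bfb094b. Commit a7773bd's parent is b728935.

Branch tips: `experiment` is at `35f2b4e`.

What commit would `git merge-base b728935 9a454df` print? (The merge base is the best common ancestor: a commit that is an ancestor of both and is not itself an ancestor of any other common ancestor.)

Ancestors of b728935: {35f2b4e, 4cbe62a, 4d88fd8, b728935, cc10a81}.
Ancestors of 9a454df: {35f2b4e, 48c41d8, 4cbe62a, 4d88fd8, 9a454df, bfb094b, c00487c}.
Common ancestors: {35f2b4e, 4cbe62a, 4d88fd8}.
Among these, 35f2b4e is not an ancestor of any other common ancestor — it is the merge base.

35f2b4e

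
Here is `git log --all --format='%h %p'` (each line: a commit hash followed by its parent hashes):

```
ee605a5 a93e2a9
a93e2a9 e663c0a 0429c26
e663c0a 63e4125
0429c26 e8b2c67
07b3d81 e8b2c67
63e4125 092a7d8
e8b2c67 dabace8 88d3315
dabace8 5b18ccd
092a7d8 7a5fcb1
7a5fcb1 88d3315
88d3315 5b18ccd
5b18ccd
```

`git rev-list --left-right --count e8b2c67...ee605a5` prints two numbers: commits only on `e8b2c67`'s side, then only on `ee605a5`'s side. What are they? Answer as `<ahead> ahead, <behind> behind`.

Reachable from e8b2c67: {5b18ccd, 88d3315, dabace8, e8b2c67}.
Reachable from ee605a5: {0429c26, 092a7d8, 5b18ccd, 63e4125, 7a5fcb1, 88d3315, a93e2a9, dabace8, e663c0a, e8b2c67, ee605a5}.
Only in e8b2c67's history (ahead): {} — 0.
Only in ee605a5's history (behind): {0429c26, 092a7d8, 63e4125, 7a5fcb1, a93e2a9, e663c0a, ee605a5} — 7.

0 ahead, 7 behind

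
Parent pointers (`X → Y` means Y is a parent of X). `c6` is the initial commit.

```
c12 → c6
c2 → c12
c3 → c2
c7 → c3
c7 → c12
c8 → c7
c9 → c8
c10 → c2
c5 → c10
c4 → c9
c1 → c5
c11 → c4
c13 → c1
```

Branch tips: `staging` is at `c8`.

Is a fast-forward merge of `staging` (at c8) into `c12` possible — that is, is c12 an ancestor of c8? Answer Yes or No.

A fast-forward from c12 to c8 is possible iff c12 is an ancestor of c8.
Ancestors of c8: {c12, c2, c3, c6, c7, c8}.
c12 is among them, so fast-forward is possible.

Yes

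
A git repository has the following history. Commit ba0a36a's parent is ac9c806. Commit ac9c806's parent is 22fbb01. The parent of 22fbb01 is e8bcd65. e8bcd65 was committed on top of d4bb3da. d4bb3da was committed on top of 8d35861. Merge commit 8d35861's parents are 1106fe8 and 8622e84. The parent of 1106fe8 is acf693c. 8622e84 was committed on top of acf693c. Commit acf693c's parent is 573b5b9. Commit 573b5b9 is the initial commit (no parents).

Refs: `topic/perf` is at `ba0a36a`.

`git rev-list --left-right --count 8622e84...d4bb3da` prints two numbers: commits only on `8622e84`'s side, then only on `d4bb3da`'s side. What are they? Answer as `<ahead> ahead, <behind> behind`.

Reachable from 8622e84: {573b5b9, 8622e84, acf693c}.
Reachable from d4bb3da: {1106fe8, 573b5b9, 8622e84, 8d35861, acf693c, d4bb3da}.
Only in 8622e84's history (ahead): {} — 0.
Only in d4bb3da's history (behind): {1106fe8, 8d35861, d4bb3da} — 3.

0 ahead, 3 behind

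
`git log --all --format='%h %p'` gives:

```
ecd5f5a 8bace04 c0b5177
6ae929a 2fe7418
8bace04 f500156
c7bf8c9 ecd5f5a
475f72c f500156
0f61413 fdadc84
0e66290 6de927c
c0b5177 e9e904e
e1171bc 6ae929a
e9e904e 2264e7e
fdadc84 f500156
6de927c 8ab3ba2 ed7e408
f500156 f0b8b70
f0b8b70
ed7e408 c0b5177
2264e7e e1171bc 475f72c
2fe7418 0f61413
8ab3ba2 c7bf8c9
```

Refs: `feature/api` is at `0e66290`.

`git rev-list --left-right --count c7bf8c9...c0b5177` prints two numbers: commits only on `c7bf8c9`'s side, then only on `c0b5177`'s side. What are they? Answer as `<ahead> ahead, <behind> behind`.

3 ahead, 0 behind

Reachable from c7bf8c9: {0f61413, 2264e7e, 2fe7418, 475f72c, 6ae929a, 8bace04, c0b5177, c7bf8c9, e1171bc, e9e904e, ecd5f5a, f0b8b70, f500156, fdadc84}.
Reachable from c0b5177: {0f61413, 2264e7e, 2fe7418, 475f72c, 6ae929a, c0b5177, e1171bc, e9e904e, f0b8b70, f500156, fdadc84}.
Only in c7bf8c9's history (ahead): {8bace04, c7bf8c9, ecd5f5a} — 3.
Only in c0b5177's history (behind): {} — 0.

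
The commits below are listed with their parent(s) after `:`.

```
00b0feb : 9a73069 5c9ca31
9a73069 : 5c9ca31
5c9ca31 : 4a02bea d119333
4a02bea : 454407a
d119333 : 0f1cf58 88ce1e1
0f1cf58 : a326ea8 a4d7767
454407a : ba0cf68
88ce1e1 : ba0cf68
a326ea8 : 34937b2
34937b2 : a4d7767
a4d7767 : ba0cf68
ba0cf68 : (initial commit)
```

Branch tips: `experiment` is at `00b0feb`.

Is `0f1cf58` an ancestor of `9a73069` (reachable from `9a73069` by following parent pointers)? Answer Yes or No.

Yes

Ancestors of 9a73069 (commits reachable by following parents): {0f1cf58, 34937b2, 454407a, 4a02bea, 5c9ca31, 88ce1e1, 9a73069, a326ea8, a4d7767, ba0cf68, d119333}.
0f1cf58 is in that set, so it is an ancestor of 9a73069.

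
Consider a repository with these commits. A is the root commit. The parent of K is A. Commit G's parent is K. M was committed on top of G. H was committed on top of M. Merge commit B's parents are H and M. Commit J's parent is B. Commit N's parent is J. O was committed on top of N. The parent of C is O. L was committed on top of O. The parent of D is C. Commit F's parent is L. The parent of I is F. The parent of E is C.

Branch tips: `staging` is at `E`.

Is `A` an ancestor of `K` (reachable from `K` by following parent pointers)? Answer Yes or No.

Yes

Ancestors of K (commits reachable by following parents): {A, K}.
A is in that set, so it is an ancestor of K.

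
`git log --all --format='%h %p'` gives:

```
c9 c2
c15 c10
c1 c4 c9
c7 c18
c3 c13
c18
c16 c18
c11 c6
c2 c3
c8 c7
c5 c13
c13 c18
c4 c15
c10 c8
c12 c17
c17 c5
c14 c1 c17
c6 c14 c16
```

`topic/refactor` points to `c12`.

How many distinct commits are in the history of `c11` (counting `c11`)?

Walking parent pointers from c11: reachable set = {c1, c10, c11, c13, c14, c15, c16, c17, c18, c2, c3, c4, c5, c6, c7, c8, c9}.
That is 17 commits.

17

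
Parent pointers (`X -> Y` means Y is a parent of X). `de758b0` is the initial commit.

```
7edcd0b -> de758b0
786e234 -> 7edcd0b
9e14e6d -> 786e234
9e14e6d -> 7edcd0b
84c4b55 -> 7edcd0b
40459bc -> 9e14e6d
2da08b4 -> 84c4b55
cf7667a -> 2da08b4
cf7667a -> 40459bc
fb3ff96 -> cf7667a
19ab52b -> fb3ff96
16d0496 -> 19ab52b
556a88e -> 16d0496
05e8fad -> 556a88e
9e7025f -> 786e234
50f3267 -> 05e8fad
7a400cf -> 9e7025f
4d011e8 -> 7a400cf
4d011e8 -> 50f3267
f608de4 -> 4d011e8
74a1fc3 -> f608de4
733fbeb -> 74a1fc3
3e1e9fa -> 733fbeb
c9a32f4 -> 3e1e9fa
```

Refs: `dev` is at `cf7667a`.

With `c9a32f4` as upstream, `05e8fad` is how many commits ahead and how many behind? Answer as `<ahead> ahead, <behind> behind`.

Reachable from 05e8fad: {05e8fad, 16d0496, 19ab52b, 2da08b4, 40459bc, 556a88e, 786e234, 7edcd0b, 84c4b55, 9e14e6d, cf7667a, de758b0, fb3ff96}.
Reachable from c9a32f4: {05e8fad, 16d0496, 19ab52b, 2da08b4, 3e1e9fa, 40459bc, 4d011e8, 50f3267, 556a88e, 733fbeb, 74a1fc3, 786e234, 7a400cf, 7edcd0b, 84c4b55, 9e14e6d, 9e7025f, c9a32f4, cf7667a, de758b0, f608de4, fb3ff96}.
Only in 05e8fad's history (ahead): {} — 0.
Only in c9a32f4's history (behind): {3e1e9fa, 4d011e8, 50f3267, 733fbeb, 74a1fc3, 7a400cf, 9e7025f, c9a32f4, f608de4} — 9.

0 ahead, 9 behind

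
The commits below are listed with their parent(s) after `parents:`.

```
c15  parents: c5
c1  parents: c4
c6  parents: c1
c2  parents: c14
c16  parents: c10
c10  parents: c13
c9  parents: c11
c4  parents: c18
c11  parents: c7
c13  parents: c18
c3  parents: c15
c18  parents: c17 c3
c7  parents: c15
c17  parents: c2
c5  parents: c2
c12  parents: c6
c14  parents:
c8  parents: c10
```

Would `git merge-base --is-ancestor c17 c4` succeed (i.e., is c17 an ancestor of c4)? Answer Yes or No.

Yes

Ancestors of c4 (commits reachable by following parents): {c14, c15, c17, c18, c2, c3, c4, c5}.
c17 is in that set, so it is an ancestor of c4.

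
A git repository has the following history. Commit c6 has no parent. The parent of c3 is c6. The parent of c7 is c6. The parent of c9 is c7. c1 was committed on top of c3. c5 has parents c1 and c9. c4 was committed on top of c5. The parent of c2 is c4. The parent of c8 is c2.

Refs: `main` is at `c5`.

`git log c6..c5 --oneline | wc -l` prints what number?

5

Reachable from c5: {c1, c3, c5, c6, c7, c9}.
Reachable from c6: {c6}.
In c5's history but not c6's: {c1, c3, c5, c7, c9} — 5 commits.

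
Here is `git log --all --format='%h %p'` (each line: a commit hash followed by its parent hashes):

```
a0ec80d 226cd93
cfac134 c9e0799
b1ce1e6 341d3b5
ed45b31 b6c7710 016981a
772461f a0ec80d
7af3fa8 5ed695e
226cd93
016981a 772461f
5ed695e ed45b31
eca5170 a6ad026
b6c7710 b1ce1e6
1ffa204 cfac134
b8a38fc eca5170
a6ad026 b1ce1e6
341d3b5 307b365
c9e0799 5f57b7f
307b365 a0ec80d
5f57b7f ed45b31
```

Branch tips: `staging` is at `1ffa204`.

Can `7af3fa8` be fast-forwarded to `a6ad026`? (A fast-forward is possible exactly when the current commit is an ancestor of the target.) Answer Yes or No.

A fast-forward from 7af3fa8 to a6ad026 is possible iff 7af3fa8 is an ancestor of a6ad026.
Ancestors of a6ad026: {226cd93, 307b365, 341d3b5, a0ec80d, a6ad026, b1ce1e6}.
7af3fa8 is not among them, so fast-forward is not possible.

No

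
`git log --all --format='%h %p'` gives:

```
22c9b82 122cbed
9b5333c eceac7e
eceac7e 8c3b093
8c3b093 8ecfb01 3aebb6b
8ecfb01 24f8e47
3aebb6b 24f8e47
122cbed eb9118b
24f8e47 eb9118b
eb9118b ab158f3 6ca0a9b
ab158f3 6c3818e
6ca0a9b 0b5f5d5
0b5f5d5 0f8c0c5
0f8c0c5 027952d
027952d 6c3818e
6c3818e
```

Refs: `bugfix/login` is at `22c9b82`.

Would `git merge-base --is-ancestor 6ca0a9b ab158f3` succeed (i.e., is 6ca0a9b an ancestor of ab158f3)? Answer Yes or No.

Ancestors of ab158f3: {6c3818e, ab158f3}.
6ca0a9b is not in that set, so it is not an ancestor of ab158f3.

No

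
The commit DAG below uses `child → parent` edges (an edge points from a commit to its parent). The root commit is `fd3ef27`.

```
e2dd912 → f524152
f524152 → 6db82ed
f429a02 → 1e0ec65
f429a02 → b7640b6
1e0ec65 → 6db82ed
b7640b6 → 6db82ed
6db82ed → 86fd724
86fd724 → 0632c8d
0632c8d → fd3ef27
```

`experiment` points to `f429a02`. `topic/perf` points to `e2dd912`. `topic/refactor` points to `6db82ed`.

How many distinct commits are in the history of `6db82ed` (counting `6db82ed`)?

4

Walking parent pointers from 6db82ed: reachable set = {0632c8d, 6db82ed, 86fd724, fd3ef27}.
That is 4 commits.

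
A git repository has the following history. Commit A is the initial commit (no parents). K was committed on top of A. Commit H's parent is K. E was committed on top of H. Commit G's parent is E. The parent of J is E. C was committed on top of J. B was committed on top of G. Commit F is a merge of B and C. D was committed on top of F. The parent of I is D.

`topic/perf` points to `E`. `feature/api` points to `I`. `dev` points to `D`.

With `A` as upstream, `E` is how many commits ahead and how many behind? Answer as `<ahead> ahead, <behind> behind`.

Reachable from E: {A, E, H, K}.
Reachable from A: {A}.
Only in E's history (ahead): {E, H, K} — 3.
Only in A's history (behind): {} — 0.

3 ahead, 0 behind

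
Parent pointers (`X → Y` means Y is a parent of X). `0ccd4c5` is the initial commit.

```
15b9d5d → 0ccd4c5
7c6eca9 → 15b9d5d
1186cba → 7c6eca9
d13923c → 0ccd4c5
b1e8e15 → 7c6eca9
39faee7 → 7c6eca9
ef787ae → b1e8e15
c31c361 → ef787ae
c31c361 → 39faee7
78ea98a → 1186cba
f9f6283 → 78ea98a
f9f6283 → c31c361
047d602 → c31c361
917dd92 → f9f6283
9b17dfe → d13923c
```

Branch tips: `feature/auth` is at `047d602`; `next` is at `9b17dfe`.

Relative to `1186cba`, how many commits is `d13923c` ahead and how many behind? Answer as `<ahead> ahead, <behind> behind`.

1 ahead, 3 behind

Reachable from d13923c: {0ccd4c5, d13923c}.
Reachable from 1186cba: {0ccd4c5, 1186cba, 15b9d5d, 7c6eca9}.
Only in d13923c's history (ahead): {d13923c} — 1.
Only in 1186cba's history (behind): {1186cba, 15b9d5d, 7c6eca9} — 3.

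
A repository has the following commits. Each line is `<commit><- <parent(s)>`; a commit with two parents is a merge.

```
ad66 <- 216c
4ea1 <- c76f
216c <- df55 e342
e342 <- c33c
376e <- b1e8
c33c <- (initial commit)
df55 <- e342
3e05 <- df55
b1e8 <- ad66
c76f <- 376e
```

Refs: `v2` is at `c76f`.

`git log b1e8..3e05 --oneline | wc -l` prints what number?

Reachable from 3e05: {3e05, c33c, df55, e342}.
Reachable from b1e8: {216c, ad66, b1e8, c33c, df55, e342}.
In 3e05's history but not b1e8's: {3e05} — 1 commit.

1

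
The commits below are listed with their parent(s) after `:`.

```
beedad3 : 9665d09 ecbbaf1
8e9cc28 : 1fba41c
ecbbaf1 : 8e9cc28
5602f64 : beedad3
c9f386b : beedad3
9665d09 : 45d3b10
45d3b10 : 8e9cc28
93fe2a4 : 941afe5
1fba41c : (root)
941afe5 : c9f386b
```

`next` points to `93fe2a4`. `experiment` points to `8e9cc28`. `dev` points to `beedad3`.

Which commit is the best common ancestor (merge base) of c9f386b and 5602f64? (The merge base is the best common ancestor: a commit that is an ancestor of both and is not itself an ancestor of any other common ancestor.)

Ancestors of c9f386b: {1fba41c, 45d3b10, 8e9cc28, 9665d09, beedad3, c9f386b, ecbbaf1}.
Ancestors of 5602f64: {1fba41c, 45d3b10, 5602f64, 8e9cc28, 9665d09, beedad3, ecbbaf1}.
Common ancestors: {1fba41c, 45d3b10, 8e9cc28, 9665d09, beedad3, ecbbaf1}.
Among these, beedad3 is not an ancestor of any other common ancestor — it is the merge base.

beedad3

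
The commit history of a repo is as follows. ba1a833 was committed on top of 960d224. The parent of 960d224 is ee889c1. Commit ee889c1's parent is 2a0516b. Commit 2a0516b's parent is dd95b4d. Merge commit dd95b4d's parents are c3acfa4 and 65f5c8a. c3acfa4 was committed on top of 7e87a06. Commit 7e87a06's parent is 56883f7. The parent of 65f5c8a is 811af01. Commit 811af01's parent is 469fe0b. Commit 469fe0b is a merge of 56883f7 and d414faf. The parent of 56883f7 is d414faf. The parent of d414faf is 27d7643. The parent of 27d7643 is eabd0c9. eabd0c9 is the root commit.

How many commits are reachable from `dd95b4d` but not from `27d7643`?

8

Reachable from dd95b4d: {27d7643, 469fe0b, 56883f7, 65f5c8a, 7e87a06, 811af01, c3acfa4, d414faf, dd95b4d, eabd0c9}.
Reachable from 27d7643: {27d7643, eabd0c9}.
In dd95b4d's history but not 27d7643's: {469fe0b, 56883f7, 65f5c8a, 7e87a06, 811af01, c3acfa4, d414faf, dd95b4d} — 8 commits.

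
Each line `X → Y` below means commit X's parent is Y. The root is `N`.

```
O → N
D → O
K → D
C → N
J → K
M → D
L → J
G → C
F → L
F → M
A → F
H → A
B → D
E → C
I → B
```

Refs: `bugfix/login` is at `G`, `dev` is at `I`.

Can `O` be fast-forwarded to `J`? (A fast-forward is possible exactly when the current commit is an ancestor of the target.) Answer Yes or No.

Yes

A fast-forward from O to J is possible iff O is an ancestor of J.
Ancestors of J: {D, J, K, N, O}.
O is among them, so fast-forward is possible.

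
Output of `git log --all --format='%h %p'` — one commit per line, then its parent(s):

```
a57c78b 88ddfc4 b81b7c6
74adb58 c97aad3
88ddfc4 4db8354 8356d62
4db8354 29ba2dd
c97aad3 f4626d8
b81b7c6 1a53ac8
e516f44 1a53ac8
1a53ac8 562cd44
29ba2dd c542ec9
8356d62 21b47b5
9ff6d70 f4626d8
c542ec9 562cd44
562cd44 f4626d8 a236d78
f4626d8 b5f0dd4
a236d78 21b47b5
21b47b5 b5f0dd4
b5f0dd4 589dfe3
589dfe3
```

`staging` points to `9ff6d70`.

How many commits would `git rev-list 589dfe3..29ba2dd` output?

Reachable from 29ba2dd: {21b47b5, 29ba2dd, 562cd44, 589dfe3, a236d78, b5f0dd4, c542ec9, f4626d8}.
Reachable from 589dfe3: {589dfe3}.
In 29ba2dd's history but not 589dfe3's: {21b47b5, 29ba2dd, 562cd44, a236d78, b5f0dd4, c542ec9, f4626d8} — 7 commits.

7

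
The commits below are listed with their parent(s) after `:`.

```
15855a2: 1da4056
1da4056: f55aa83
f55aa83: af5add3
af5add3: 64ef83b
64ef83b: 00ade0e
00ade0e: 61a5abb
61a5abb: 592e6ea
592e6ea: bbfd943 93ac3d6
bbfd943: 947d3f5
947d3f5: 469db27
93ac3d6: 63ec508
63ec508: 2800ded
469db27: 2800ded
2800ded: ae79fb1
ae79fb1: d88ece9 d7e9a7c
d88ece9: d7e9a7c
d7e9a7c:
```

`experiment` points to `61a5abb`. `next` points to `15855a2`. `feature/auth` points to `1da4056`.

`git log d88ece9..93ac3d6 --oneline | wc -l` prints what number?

4

Reachable from 93ac3d6: {2800ded, 63ec508, 93ac3d6, ae79fb1, d7e9a7c, d88ece9}.
Reachable from d88ece9: {d7e9a7c, d88ece9}.
In 93ac3d6's history but not d88ece9's: {2800ded, 63ec508, 93ac3d6, ae79fb1} — 4 commits.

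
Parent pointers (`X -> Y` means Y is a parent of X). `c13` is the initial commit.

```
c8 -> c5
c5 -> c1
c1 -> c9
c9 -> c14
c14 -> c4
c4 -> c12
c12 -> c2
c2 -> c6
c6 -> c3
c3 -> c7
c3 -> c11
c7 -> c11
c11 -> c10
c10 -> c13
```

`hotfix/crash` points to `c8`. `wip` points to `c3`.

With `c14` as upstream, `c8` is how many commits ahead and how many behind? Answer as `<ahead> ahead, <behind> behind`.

4 ahead, 0 behind

Reachable from c8: {c1, c10, c11, c12, c13, c14, c2, c3, c4, c5, c6, c7, c8, c9}.
Reachable from c14: {c10, c11, c12, c13, c14, c2, c3, c4, c6, c7}.
Only in c8's history (ahead): {c1, c5, c8, c9} — 4.
Only in c14's history (behind): {} — 0.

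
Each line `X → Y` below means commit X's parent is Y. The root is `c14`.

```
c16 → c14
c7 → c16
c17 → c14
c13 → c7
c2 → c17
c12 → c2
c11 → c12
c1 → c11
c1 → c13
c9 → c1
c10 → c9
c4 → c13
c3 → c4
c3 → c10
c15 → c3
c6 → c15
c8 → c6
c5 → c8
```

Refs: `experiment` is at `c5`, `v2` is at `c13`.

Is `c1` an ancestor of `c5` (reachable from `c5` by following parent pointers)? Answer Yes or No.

Ancestors of c5 (commits reachable by following parents): {c1, c10, c11, c12, c13, c14, c15, c16, c17, c2, c3, c4, c5, c6, c7, c8, c9}.
c1 is in that set, so it is an ancestor of c5.

Yes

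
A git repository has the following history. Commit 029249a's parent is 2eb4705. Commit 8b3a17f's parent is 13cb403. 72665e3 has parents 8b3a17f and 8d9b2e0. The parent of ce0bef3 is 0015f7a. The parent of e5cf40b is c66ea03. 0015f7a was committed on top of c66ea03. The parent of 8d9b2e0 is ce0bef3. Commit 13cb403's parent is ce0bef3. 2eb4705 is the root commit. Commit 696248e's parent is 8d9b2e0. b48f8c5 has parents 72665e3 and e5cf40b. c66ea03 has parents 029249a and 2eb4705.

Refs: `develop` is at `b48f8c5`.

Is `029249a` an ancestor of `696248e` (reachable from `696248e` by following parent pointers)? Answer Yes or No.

Ancestors of 696248e (commits reachable by following parents): {0015f7a, 029249a, 2eb4705, 696248e, 8d9b2e0, c66ea03, ce0bef3}.
029249a is in that set, so it is an ancestor of 696248e.

Yes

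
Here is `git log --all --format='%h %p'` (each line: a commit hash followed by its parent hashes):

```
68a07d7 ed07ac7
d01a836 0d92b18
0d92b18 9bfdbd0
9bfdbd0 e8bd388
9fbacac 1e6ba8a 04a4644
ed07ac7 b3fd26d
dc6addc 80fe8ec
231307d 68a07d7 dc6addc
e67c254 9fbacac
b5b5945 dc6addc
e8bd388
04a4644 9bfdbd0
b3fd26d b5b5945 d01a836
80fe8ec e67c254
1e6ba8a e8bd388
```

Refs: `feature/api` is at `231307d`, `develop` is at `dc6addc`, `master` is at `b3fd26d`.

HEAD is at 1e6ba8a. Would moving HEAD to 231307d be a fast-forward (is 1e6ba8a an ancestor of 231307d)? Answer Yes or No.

Yes

A fast-forward from 1e6ba8a to 231307d is possible iff 1e6ba8a is an ancestor of 231307d.
Ancestors of 231307d: {04a4644, 0d92b18, 1e6ba8a, 231307d, 68a07d7, 80fe8ec, 9bfdbd0, 9fbacac, b3fd26d, b5b5945, d01a836, dc6addc, e67c254, e8bd388, ed07ac7}.
1e6ba8a is among them, so fast-forward is possible.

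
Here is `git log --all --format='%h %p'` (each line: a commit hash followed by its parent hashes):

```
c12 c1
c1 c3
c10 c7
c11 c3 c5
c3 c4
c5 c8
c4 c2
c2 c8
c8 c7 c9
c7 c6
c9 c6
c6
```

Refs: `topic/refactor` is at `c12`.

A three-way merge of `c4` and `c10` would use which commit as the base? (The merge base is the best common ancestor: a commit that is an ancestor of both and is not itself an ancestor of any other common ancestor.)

Ancestors of c4: {c2, c4, c6, c7, c8, c9}.
Ancestors of c10: {c10, c6, c7}.
Common ancestors: {c6, c7}.
Among these, c7 is not an ancestor of any other common ancestor — it is the merge base.

c7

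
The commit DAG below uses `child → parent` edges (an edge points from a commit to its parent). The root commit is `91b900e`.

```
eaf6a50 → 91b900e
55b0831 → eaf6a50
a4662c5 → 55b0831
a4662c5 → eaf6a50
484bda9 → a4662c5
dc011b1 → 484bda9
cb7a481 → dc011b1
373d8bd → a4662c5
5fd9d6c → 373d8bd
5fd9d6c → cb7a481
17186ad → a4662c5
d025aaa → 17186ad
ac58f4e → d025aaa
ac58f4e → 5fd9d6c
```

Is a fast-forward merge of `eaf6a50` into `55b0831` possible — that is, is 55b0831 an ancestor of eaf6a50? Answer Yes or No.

No

A fast-forward from 55b0831 to eaf6a50 is possible iff 55b0831 is an ancestor of eaf6a50.
Ancestors of eaf6a50: {91b900e, eaf6a50}.
55b0831 is not among them, so fast-forward is not possible.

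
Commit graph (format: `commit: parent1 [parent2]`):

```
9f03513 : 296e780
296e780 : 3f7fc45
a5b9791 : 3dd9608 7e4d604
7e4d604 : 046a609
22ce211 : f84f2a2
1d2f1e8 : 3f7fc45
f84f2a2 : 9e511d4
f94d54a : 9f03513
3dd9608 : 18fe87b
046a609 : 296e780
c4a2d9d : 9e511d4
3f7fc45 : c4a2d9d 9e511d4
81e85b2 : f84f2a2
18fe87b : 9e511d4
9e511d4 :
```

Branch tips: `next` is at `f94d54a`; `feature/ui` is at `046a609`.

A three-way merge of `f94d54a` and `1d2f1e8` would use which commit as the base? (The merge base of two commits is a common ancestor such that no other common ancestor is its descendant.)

3f7fc45

Ancestors of f94d54a: {296e780, 3f7fc45, 9e511d4, 9f03513, c4a2d9d, f94d54a}.
Ancestors of 1d2f1e8: {1d2f1e8, 3f7fc45, 9e511d4, c4a2d9d}.
Common ancestors: {3f7fc45, 9e511d4, c4a2d9d}.
Among these, 3f7fc45 is not an ancestor of any other common ancestor — it is the merge base.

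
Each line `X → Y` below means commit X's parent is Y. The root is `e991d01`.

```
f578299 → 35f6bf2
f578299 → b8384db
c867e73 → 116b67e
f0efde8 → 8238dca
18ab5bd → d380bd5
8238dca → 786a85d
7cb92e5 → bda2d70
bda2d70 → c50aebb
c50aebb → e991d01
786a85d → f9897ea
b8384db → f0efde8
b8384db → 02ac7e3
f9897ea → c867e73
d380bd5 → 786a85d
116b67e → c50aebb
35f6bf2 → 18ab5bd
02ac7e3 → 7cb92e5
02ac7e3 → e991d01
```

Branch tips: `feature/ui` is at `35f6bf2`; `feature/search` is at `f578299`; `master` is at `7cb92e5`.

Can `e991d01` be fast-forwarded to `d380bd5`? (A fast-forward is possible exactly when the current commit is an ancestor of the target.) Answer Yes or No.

A fast-forward from e991d01 to d380bd5 is possible iff e991d01 is an ancestor of d380bd5.
Ancestors of d380bd5: {116b67e, 786a85d, c50aebb, c867e73, d380bd5, e991d01, f9897ea}.
e991d01 is among them, so fast-forward is possible.

Yes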